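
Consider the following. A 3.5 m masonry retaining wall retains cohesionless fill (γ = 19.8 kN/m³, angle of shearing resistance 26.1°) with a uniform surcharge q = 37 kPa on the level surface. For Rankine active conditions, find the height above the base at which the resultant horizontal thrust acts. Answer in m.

K_a = 0.3889.
Triangular part P₁ = ½K_aγH² = 47.17 at H/3 = 1.167 m; rectangular part P₂ = K_a q H = 50.37 at H/2 = 1.750 m.
ȳ = (P₁·1.167 + P₂·1.750)/(P₁+P₂) = 1.468 m.

1.47 m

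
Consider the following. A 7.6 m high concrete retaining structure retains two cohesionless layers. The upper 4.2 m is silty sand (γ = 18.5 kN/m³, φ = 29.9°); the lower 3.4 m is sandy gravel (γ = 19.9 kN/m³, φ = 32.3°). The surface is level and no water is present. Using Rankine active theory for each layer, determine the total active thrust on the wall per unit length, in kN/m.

170 kN/m

K_a1 = tan²(45°−29.9°/2) = 0.3347; K_a2 = tan²(45°−32.3°/2) = 0.3035.
Layer 1: σ at base = K_a1 γ₁ h₁ = 26.00 kPa; P₁ = ½×26.00×4.2 = 54.61.
Layer 2: σ_v at top = γ₁h₁ = 77.70; σ_h top = K_a2×77.70 = 23.58; σ_h base = K_a2×(77.70+19.9×3.4) = 44.11.
P₂ = ½(23.58+44.11)×3.4 = 115.1. Total P_a = 54.61+115.1 = 169.7 kN/m.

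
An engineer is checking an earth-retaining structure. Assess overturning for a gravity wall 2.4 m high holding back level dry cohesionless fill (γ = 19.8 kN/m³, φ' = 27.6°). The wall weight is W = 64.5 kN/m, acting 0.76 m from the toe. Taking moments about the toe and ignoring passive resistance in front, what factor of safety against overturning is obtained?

2.93

K_a = tan²(45° − 27.6°/2) = 0.3668.
P_a = ½K_aγH² = 0.5×0.3668×19.8×2.4² = 20.92 kN/m, acting at H/3 = 0.8000 m above the base.
Overturning moment M_o = P_a × H/3 = 20.92 × 0.8000 = 16.73.
Resisting moment M_r = W × 0.76 = 64.5 × 0.76 = 49.02.
FS_overturning = M_r/M_o = 49.02/16.73 = 2.930.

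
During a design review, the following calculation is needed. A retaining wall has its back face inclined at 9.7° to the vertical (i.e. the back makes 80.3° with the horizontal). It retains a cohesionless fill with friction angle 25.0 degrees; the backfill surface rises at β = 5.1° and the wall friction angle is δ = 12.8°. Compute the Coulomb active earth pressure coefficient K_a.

K_a = sin²(α+φ) / [sin²α · sin(α−δ) · (1 + √{sin(φ+δ)sin(φ−β) / (sin(α−δ)sin(α+β))})²].
With α = 80.3°, φ = 25.0°, δ = 12.8°, β = 5.1°: K_a = 0.4758.

0.476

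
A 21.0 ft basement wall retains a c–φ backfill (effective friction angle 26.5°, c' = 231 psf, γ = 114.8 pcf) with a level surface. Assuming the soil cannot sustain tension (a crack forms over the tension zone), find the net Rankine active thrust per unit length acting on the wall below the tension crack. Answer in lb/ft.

4620 lb/ft

K_a = 0.3829; √K_a = 0.6188.
Tension-crack depth z_c = 2c/(γ√K_a) = 2×231/(114.8×0.6188) = 6.503 ft.
σ_a at base = K_a γ H − 2c√K_a = 0.3829×114.8×21.0 − 2×231×0.6188 = 637.3 psf.
P_a = ½ × 637.3 × (H − z_c) = 0.5×637.3×14.50 = 4619 lb/ft.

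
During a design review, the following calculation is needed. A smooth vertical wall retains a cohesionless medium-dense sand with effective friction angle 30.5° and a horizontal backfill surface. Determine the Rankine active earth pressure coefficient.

K_a = (1 − sin φ)/(1 + sin φ) = (1 − sin 30.5°)/(1 + sin 30.5°) = 0.3267.

0.327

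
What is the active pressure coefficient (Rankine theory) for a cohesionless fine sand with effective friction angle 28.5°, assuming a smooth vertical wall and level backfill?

0.354

K_a = (1 − sin φ)/(1 + sin φ) = (1 − sin 28.5°)/(1 + sin 28.5°) = 0.3540.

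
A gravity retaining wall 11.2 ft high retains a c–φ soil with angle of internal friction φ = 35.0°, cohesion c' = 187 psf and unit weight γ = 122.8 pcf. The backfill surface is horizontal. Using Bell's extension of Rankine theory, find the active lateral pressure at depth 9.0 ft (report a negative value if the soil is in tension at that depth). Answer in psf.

K_a = (1 − sin φ)/(1 + sin φ) = 0.2710.
σ_a = K_a γ z − 2c√K_a = 0.2710×122.8×9.0 − 2×187×0.5206 = 104.8 psf.

105 psf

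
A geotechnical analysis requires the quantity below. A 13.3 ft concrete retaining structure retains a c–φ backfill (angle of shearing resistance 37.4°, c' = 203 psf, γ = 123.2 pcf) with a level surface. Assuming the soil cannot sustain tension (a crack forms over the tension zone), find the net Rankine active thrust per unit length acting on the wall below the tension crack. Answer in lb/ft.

K_a = 0.2443; √K_a = 0.4942.
Tension-crack depth z_c = 2c/(γ√K_a) = 2×203/(123.2×0.4942) = 6.668 ft.
σ_a at base = K_a γ H − 2c√K_a = 0.2443×123.2×13.3 − 2×203×0.4942 = 199.6 psf.
P_a = ½ × 199.6 × (H − z_c) = 0.5×199.6×6.632 = 661.8 lb/ft.

662 lb/ft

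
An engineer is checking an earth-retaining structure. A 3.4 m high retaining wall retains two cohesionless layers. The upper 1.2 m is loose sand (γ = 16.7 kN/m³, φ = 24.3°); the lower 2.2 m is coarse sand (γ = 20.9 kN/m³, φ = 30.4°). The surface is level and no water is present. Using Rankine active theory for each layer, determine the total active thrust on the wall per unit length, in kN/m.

36.1 kN/m

K_a1 = tan²(45°−24.3°/2) = 0.4169; K_a2 = tan²(45°−30.4°/2) = 0.3280.
Layer 1: σ at base = K_a1 γ₁ h₁ = 8.355 kPa; P₁ = ½×8.355×1.2 = 5.013.
Layer 2: σ_v at top = γ₁h₁ = 20.04; σ_h top = K_a2×20.04 = 6.573; σ_h base = K_a2×(20.04+20.9×2.2) = 21.65.
P₂ = ½(6.573+21.65)×2.2 = 31.05. Total P_a = 5.013+31.05 = 36.06 kN/m.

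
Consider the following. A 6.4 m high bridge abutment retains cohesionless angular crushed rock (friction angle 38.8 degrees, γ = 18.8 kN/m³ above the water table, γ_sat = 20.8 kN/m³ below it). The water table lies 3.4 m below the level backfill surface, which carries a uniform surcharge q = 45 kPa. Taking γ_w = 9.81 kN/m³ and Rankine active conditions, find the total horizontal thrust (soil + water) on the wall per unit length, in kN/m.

191 kN/m

K_a = tan²(45° − φ/2) = 0.2296.
γ' = 20.8 − 9.81 = 10.99 kN/m³. h₂ = H − d_w = 3.0 m.
σ'_h: at surface K_a·q = 10.33; at WT K_a(q+γd_w) = 25.00; at base K_a(q+γd_w+γ'h₂) = 32.57 kPa.
P₁ = ½(10.33+25.00)×3.4 = 60.07; P₂ = ½(25.00+32.57)×3.0 = 86.36; P_w = ½γ_w h₂² = 44.14.
Total = 60.07+86.36+44.14 = 190.6 kN/m.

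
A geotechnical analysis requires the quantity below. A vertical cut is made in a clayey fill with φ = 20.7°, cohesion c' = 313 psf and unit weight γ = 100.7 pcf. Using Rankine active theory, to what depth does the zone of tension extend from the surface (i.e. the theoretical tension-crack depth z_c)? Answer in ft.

K_a = tan²(45° − 20.7°/2) = 0.4777; √K_a = 0.6911.
The active pressure is zero where K_a γ z = 2c√K_a, so z_c = 2c/(γ√K_a) = 2×313/(100.7×0.6911) = 8.995 ft.

8.99 ft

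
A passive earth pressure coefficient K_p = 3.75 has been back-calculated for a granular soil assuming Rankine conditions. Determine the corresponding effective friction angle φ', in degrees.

K_p = (1+sin φ)/(1−sin φ) ⇒ sin φ = (K_p − 1)/(K_p + 1) = 0.5789.
φ = arcsin(0.5789) = 35.38°.

35.4°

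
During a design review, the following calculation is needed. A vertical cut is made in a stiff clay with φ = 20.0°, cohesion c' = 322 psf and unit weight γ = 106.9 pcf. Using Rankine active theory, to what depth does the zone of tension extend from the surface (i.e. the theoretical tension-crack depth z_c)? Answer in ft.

K_a = tan²(45° − 20.0°/2) = 0.4903; √K_a = 0.7002.
The active pressure is zero where K_a γ z = 2c√K_a, so z_c = 2c/(γ√K_a) = 2×322/(106.9×0.7002) = 8.604 ft.

8.60 ft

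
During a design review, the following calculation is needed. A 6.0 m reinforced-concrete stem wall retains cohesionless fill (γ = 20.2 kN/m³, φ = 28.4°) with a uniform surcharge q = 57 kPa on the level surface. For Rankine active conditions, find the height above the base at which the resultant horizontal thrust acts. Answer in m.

2.48 m

K_a = 0.3554.
Triangular part P₁ = ½K_aγH² = 129.2 at H/3 = 2.000 m; rectangular part P₂ = K_a q H = 121.5 at H/2 = 3.000 m.
ȳ = (P₁·2.000 + P₂·3.000)/(P₁+P₂) = 2.485 m.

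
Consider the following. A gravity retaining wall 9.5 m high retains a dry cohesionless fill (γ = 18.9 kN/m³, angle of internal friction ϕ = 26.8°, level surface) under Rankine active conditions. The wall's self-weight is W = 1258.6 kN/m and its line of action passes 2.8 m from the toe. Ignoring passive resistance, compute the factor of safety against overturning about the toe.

3.45

K_a = tan²(45° − 26.8°/2) = 0.3785.
P_a = ½K_aγH² = 0.5×0.3785×18.9×9.5² = 322.8 kN/m, acting at H/3 = 3.167 m above the base.
Overturning moment M_o = P_a × H/3 = 322.8 × 3.167 = 1022.
Resisting moment M_r = W × 2.8 = 1258.6 × 2.8 = 3524.
FS_overturning = M_r/M_o = 3524/1022 = 3.448.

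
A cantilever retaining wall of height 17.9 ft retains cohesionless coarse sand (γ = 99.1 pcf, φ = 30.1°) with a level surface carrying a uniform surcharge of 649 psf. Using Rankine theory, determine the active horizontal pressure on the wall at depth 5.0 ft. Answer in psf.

K_a = (1 − sin φ)/(1 + sin φ) = 0.3320.
σ_v = γz + q = 99.1 × 5.0 + 649 = 1144 psf.
σ_h = K_a σ_v = 0.3320 × 1144 = 380.0 psf.

380 psf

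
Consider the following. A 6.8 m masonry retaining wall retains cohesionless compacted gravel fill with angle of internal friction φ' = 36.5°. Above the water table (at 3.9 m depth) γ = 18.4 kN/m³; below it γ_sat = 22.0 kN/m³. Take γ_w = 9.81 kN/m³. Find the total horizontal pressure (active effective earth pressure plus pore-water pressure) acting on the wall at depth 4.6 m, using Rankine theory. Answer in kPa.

K_a = (1 − sin φ)/(1 + sin φ) = 0.2541.
γ' = 22.0 − 9.81 = 12.19 kN/m³.
Effective vertical stress at 4.6 m: σ'_v = 18.4×3.9 + 12.19×0.700 = 80.29 kPa.
σ'_h = K_a σ'_v = 0.2541 × 80.29 = 20.40 kPa; u = γ_w × 0.700 = 6.867 kPa.
Total σ_h = 20.40 + 6.867 = 27.27 kPa.

27.3 kPa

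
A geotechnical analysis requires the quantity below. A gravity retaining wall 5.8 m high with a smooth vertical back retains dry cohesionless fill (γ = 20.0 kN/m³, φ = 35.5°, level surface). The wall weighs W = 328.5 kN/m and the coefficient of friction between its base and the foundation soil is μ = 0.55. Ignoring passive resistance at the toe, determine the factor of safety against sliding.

K_a = tan²(45° − 35.5°/2) = 0.2653.
P_a = ½K_aγH² = 0.5×0.2653×20.0×5.8² = 89.23 kN/m, acting at H/3 = 1.933 m above the base.
FS_sliding = μW / P_a = 0.55×328.5 / 89.23 = 2.025.

2.02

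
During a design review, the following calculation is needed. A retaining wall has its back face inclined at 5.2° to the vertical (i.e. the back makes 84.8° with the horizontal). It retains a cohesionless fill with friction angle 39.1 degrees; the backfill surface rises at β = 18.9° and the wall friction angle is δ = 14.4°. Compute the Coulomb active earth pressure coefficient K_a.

0.307

K_a = sin²(α+φ) / [sin²α · sin(α−δ) · (1 + √{sin(φ+δ)sin(φ−β) / (sin(α−δ)sin(α+β))})²].
With α = 84.8°, φ = 39.1°, δ = 14.4°, β = 18.9°: K_a = 0.3066.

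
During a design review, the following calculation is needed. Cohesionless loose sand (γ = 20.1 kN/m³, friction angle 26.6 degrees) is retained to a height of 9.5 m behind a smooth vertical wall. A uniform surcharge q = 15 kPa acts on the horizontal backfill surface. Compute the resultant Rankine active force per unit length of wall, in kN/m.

400 kN/m

K_a = tan²(45° − φ/2) = 0.3814.
Soil triangle: ½ K_a γ H² = 0.5×0.3814×20.1×9.5² = 346.0 kN/m.
Surcharge rectangle: K_a q H = 0.3814×15×9.5 = 54.36 kN/m.
Total = 346.0 + 54.36 = 400.3 kN/m.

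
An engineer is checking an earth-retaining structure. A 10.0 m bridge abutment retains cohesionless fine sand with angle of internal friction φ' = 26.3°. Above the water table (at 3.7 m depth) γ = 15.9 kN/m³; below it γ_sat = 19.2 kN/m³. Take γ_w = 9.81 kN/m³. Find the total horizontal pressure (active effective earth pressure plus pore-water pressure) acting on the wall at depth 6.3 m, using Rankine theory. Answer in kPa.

57.6 kPa

K_a = (1 − sin φ)/(1 + sin φ) = 0.3859.
γ' = 19.2 − 9.81 = 9.390 kN/m³.
Effective vertical stress at 6.3 m: σ'_v = 15.9×3.7 + 9.390×2.60 = 83.24 kPa.
σ'_h = K_a σ'_v = 0.3859 × 83.24 = 32.13 kPa; u = γ_w × 2.60 = 25.51 kPa.
Total σ_h = 32.13 + 25.51 = 57.63 kPa.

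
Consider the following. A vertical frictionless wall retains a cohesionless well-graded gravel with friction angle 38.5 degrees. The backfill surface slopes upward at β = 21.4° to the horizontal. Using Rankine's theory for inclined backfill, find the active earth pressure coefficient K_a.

K_a = cos β · (cos β − √(cos²β − cos²φ)) / (cos β + √(cos²β − cos²φ)).
cos β = 0.9311, cos φ = 0.7826, √(cos²β − cos²φ) = 0.5044.
K_a = 0.9311 × (0.9311 − 0.5044)/(0.9311 + 0.5044) = 0.2768.

0.277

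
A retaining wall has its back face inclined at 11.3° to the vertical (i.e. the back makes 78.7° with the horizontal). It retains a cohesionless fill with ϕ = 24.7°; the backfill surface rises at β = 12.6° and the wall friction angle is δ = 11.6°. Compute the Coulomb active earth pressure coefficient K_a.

K_a = sin²(α+φ) / [sin²α · sin(α−δ) · (1 + √{sin(φ+δ)sin(φ−β) / (sin(α−δ)sin(α+β))})²].
With α = 78.7°, φ = 24.7°, δ = 11.6°, β = 12.6°: K_a = 0.5716.

0.572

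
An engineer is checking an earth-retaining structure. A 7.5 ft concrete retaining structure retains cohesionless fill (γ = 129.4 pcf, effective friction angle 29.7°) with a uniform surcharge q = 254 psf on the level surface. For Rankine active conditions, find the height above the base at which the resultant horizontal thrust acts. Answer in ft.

K_a = 0.3374.
Triangular part P₁ = ½K_aγH² = 1228 at H/3 = 2.500 ft; rectangular part P₂ = K_a q H = 642.7 at H/2 = 3.750 ft.
ȳ = (P₁·2.500 + P₂·3.750)/(P₁+P₂) = 2.929 ft.

2.93 ft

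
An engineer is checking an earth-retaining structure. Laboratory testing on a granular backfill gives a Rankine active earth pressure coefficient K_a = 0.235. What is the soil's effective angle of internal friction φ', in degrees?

38.3°

K_a = tan²(45° − φ/2) ⇒ 45° − φ/2 = arctan(√0.235) = 25.86°.
φ = 2(45° − 25.86°) = 38.27°.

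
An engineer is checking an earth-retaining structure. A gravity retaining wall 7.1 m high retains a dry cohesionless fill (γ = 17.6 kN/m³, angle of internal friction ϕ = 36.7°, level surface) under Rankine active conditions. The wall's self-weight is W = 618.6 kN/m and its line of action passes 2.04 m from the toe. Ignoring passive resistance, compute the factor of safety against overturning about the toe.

4.77

K_a = tan²(45° − 36.7°/2) = 0.2519.
P_a = ½K_aγH² = 0.5×0.2519×17.6×7.1² = 111.7 kN/m, acting at H/3 = 2.367 m above the base.
Overturning moment M_o = P_a × H/3 = 111.7 × 2.367 = 264.4.
Resisting moment M_r = W × 2.04 = 618.6 × 2.04 = 1262.
FS_overturning = M_r/M_o = 1262/264.4 = 4.773.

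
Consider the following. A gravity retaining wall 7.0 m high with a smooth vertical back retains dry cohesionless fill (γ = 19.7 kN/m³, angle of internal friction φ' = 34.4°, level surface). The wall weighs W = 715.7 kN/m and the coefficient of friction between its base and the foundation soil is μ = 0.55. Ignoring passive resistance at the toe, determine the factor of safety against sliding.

2.93

K_a = tan²(45° − 34.4°/2) = 0.2780.
P_a = ½K_aγH² = 0.5×0.2780×19.7×7.0² = 134.2 kN/m, acting at H/3 = 2.333 m above the base.
FS_sliding = μW / P_a = 0.55×715.7 / 134.2 = 2.934.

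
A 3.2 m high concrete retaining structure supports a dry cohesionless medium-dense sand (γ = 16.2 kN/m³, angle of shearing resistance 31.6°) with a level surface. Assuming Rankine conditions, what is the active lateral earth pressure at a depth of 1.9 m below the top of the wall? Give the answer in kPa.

9.61 kPa

K_a = (1 − sin φ)/(1 + sin φ) = 0.3123.
σ_h = K_a γ z = 0.3123 × 16.2 × 1.9 = 9.614 kPa.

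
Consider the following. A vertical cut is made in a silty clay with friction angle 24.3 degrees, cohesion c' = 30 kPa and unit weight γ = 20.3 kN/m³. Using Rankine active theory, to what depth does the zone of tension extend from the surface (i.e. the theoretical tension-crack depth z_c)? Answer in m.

4.58 m

K_a = tan²(45° − 24.3°/2) = 0.4169; √K_a = 0.6457.
The active pressure is zero where K_a γ z = 2c√K_a, so z_c = 2c/(γ√K_a) = 2×30/(20.3×0.6457) = 4.578 m.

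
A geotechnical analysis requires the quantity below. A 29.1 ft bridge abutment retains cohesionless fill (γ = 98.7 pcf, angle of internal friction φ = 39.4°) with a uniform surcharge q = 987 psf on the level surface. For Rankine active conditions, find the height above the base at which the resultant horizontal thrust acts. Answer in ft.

K_a = 0.2234.
Triangular part P₁ = ½K_aγH² = 9338 at H/3 = 9.700 ft; rectangular part P₂ = K_a q H = 6418 at H/2 = 14.55 ft.
ȳ = (P₁·9.700 + P₂·14.55)/(P₁+P₂) = 11.68 ft.

11.7 ft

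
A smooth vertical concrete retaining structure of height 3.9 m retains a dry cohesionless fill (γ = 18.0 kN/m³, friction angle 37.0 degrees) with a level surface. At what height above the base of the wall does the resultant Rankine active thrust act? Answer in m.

K_a = 0.2486.
The pressure distribution is triangular, so the resultant acts at H/3 above the base = 3.9/3 = 1.300 m.

1.30 m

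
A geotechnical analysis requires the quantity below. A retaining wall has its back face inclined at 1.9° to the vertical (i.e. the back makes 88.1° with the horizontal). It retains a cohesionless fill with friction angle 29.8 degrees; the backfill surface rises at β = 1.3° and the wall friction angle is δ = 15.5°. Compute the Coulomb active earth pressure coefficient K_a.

K_a = sin²(α+φ) / [sin²α · sin(α−δ) · (1 + √{sin(φ+δ)sin(φ−β) / (sin(α−δ)sin(α+β))})²].
With α = 88.1°, φ = 29.8°, δ = 15.5°, β = 1.3°: K_a = 0.3216.

0.322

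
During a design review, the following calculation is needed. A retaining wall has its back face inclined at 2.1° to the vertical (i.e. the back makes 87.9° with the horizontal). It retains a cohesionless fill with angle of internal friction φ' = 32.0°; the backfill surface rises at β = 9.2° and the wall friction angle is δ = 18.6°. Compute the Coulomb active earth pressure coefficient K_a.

0.327

K_a = sin²(α+φ) / [sin²α · sin(α−δ) · (1 + √{sin(φ+δ)sin(φ−β) / (sin(α−δ)sin(α+β))})²].
With α = 87.9°, φ = 32.0°, δ = 18.6°, β = 9.2°: K_a = 0.3272.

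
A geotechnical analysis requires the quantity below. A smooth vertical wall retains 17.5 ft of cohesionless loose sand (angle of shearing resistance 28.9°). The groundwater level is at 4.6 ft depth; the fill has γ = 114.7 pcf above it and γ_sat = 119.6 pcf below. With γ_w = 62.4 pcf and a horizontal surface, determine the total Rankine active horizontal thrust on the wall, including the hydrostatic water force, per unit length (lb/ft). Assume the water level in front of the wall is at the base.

9640 lb/ft

K_a = tan²(45° − φ/2) = 0.3484.
γ' = 119.6 − 62.4 = 57.20 pcf. Depth below WT = 12.9 ft.
σ'_h at WT = K_a γ d_w = 183.8 psf; at base = 183.8 + K_a γ' × 12.9 = 440.9 psf.
P₁ (0–4.6 ft) = ½×183.8×4.6 = 422.7. P₂ (4.6–17.5 ft) = ½(183.8+440.9)×12.9 = 4029.
P_w = ½ γ_w h₂² = 0.5×62.4×12.9² = 5192. Total = 422.7+4029+5192 = 9644 lb/ft.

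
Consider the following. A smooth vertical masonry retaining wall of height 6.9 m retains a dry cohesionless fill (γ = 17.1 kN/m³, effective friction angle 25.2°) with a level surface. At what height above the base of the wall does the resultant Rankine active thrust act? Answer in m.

K_a = 0.4027.
The pressure distribution is triangular, so the resultant acts at H/3 above the base = 6.9/3 = 2.300 m.

2.30 m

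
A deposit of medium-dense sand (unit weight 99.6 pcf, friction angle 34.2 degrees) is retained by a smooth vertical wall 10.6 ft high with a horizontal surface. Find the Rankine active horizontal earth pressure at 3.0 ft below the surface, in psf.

K_a = (1 − sin φ)/(1 + sin φ) = 0.2803.
σ_h = K_a γ z = 0.2803 × 99.6 × 3.0 = 83.77 psf.

83.8 psf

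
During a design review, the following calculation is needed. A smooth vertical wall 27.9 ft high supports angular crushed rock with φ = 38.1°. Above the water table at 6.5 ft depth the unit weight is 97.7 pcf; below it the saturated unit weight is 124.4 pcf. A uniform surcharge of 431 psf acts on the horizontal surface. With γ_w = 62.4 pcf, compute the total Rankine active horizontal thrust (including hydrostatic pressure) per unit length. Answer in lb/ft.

K_a = tan²(45° − φ/2) = 0.2368.
γ' = 124.4 − 62.4 = 62.00 pcf. h₂ = H − d_w = 21.4 ft.
σ'_h: at surface K_a·q = 102.1; at WT K_a(q+γd_w) = 252.5; at base K_a(q+γd_w+γ'h₂) = 566.7 psf.
P₁ = ½(102.1+252.5)×6.5 = 1152; P₂ = ½(252.5+566.7)×21.4 = 8765; P_w = ½γ_w h₂² = 14290.
Total = 1152+8765+14290 = 24210 lb/ft.

24200 lb/ft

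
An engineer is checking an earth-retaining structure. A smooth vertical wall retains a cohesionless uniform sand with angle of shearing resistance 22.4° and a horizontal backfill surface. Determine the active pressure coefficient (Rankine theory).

K_a = (1 − sin φ)/(1 + sin φ) = (1 − sin 22.4°)/(1 + sin 22.4°) = 0.4482.

0.448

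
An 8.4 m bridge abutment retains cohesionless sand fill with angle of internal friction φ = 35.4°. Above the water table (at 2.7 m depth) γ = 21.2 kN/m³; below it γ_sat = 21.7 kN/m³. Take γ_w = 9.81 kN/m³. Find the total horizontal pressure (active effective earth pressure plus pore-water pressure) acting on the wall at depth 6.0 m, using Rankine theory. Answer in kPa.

58.1 kPa

K_a = (1 − sin φ)/(1 + sin φ) = 0.2664.
γ' = 21.7 − 9.81 = 11.89 kN/m³.
Effective vertical stress at 6.0 m: σ'_v = 21.2×2.7 + 11.89×3.30 = 96.48 kPa.
σ'_h = K_a σ'_v = 0.2664 × 96.48 = 25.70 kPa; u = γ_w × 3.30 = 32.37 kPa.
Total σ_h = 25.70 + 32.37 = 58.07 kPa.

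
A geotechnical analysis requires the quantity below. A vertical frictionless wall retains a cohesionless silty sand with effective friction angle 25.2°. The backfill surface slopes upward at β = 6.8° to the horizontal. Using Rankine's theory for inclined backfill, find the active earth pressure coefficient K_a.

0.414

K_a = cos β · (cos β − √(cos²β − cos²φ)) / (cos β + √(cos²β − cos²φ)).
cos β = 0.9930, cos φ = 0.9048, √(cos²β − cos²φ) = 0.4090.
K_a = 0.9930 × (0.9930 − 0.4090)/(0.9930 + 0.4090) = 0.4136.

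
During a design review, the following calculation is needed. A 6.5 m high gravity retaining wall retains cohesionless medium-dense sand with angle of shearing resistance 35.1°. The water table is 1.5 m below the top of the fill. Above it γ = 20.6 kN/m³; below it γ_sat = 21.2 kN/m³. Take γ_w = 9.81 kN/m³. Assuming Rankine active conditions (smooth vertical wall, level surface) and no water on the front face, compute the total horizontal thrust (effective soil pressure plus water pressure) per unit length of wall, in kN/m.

K_a = tan²(45° − φ/2) = 0.2698.
γ' = 21.2 − 9.81 = 11.39 kN/m³. Depth below WT = 5.0 m.
σ'_h at WT = K_a γ d_w = 8.338 kPa; at base = 8.338 + K_a γ' × 5.0 = 23.71 kPa.
P₁ (0–1.5 m) = ½×8.338×1.5 = 6.253. P₂ (1.5–6.5 m) = ½(8.338+23.71)×5.0 = 80.11.
P_w = ½ γ_w h₂² = 0.5×9.81×5.0² = 122.6. Total = 6.253+80.11+122.6 = 209.0 kN/m.

209 kN/m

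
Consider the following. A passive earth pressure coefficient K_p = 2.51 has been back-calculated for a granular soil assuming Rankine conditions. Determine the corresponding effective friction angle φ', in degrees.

K_p = (1+sin φ)/(1−sin φ) ⇒ sin φ = (K_p − 1)/(K_p + 1) = 0.4302.
φ = arcsin(0.4302) = 25.48°.

25.5°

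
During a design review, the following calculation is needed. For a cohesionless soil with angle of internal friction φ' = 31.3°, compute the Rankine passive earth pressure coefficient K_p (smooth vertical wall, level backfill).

3.16

K_p = (1 + sin φ)/(1 − sin φ) = tan²(45° + 31.3°/2) = 3.162.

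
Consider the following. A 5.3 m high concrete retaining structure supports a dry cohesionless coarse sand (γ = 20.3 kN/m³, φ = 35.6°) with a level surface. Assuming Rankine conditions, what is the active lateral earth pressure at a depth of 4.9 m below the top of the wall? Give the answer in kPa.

K_a = (1 − sin φ)/(1 + sin φ) = 0.2641.
σ_h = K_a γ z = 0.2641 × 20.3 × 4.9 = 26.27 kPa.

26.3 kPa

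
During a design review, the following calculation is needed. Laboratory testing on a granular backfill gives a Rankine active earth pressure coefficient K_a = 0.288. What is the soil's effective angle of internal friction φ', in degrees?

33.6°

K_a = tan²(45° − φ/2) ⇒ 45° − φ/2 = arctan(√0.288) = 28.22°.
φ = 2(45° − 28.22°) = 33.56°.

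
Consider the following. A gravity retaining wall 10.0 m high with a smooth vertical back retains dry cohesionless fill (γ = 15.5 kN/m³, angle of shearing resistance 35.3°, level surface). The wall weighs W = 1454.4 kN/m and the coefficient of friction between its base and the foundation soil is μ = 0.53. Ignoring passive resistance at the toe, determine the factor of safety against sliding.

K_a = tan²(45° − 35.3°/2) = 0.2675.
P_a = ½K_aγH² = 0.5×0.2675×15.5×10.0² = 207.3 kN/m, acting at H/3 = 3.333 m above the base.
FS_sliding = μW / P_a = 0.53×1454.4 / 207.3 = 3.718.

3.72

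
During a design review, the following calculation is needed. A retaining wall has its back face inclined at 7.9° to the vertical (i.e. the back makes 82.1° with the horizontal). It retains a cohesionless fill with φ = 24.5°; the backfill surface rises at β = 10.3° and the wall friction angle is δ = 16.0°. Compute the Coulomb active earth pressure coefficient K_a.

0.509

K_a = sin²(α+φ) / [sin²α · sin(α−δ) · (1 + √{sin(φ+δ)sin(φ−β) / (sin(α−δ)sin(α+β))})²].
With α = 82.1°, φ = 24.5°, δ = 16.0°, β = 10.3°: K_a = 0.5095.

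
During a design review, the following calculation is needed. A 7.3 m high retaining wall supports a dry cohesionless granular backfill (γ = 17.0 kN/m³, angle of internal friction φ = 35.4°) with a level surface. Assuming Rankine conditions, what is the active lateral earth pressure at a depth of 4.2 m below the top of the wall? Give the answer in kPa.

K_a = (1 − sin φ)/(1 + sin φ) = 0.2664.
σ_h = K_a γ z = 0.2664 × 17.0 × 4.2 = 19.02 kPa.

19.0 kPa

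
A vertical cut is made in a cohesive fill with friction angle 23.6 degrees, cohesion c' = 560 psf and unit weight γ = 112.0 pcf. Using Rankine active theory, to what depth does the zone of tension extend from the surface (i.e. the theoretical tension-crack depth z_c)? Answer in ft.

K_a = tan²(45° − 23.6°/2) = 0.4282; √K_a = 0.6544.
The active pressure is zero where K_a γ z = 2c√K_a, so z_c = 2c/(γ√K_a) = 2×560/(112.0×0.6544) = 15.28 ft.

15.3 ft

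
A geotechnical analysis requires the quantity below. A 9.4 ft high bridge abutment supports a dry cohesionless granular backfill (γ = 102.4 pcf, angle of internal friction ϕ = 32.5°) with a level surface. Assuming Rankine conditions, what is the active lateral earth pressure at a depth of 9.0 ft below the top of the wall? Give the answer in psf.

K_a = (1 − sin φ)/(1 + sin φ) = 0.3010.
σ_h = K_a γ z = 0.3010 × 102.4 × 9.0 = 277.4 psf.

277 psf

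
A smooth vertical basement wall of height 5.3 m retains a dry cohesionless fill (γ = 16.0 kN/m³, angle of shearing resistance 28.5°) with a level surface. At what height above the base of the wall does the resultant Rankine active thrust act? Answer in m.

K_a = 0.3540.
The pressure distribution is triangular, so the resultant acts at H/3 above the base = 5.3/3 = 1.767 m.

1.77 m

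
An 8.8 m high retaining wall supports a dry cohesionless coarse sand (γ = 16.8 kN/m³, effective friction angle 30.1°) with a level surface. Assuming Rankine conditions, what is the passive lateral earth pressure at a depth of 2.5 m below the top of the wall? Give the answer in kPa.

K_p = (1 + sin φ)/(1 − sin φ) = 3.012.
σ_h = K_p γ z = 3.012 × 16.8 × 2.5 = 126.5 kPa.

127 kPa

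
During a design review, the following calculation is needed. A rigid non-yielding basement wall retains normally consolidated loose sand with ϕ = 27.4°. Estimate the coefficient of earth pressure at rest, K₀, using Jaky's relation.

0.540

K₀ = 1 − sin φ' = 1 − sin 27.4° = 0.5398.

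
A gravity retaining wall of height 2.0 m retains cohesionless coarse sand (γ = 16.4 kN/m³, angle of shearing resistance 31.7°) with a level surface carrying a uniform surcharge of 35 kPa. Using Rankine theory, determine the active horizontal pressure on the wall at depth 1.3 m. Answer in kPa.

17.5 kPa

K_a = (1 − sin φ)/(1 + sin φ) = 0.3111.
σ_v = γz + q = 16.4 × 1.3 + 35 = 56.32 kPa.
σ_h = K_a σ_v = 0.3111 × 56.32 = 17.52 kPa.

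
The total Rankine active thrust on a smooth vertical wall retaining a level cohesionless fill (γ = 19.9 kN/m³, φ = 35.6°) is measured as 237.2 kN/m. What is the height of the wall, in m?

9.50 m

K_a = 0.2641. P_a = ½ K_a γ H² ⇒ H = √(2P_a/(K_a γ)).
H = √(2×237.2/(0.2641×19.9)) = 9.500 m.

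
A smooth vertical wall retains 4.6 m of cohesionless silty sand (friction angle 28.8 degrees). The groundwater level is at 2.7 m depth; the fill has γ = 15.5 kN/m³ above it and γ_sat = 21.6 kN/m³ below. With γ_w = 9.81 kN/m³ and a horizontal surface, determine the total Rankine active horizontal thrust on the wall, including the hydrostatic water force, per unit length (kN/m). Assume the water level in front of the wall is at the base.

72.7 kN/m

K_a = tan²(45° − φ/2) = 0.3498.
γ' = 21.6 − 9.81 = 11.79 kN/m³. Depth below WT = 1.9 m.
σ'_h at WT = K_a γ d_w = 14.64 kPa; at base = 14.64 + K_a γ' × 1.9 = 22.47 kPa.
P₁ (0–2.7 m) = ½×14.64×2.7 = 19.76. P₂ (2.7–4.6 m) = ½(14.64+22.47)×1.9 = 35.25.
P_w = ½ γ_w h₂² = 0.5×9.81×1.9² = 17.71. Total = 19.76+35.25+17.71 = 72.72 kN/m.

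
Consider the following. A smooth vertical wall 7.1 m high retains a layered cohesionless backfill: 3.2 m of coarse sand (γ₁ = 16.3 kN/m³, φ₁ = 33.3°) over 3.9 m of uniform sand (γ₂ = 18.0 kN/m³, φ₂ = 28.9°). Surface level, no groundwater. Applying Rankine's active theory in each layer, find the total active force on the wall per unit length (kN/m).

143 kN/m

K_a1 = tan²(45°−33.3°/2) = 0.2911; K_a2 = tan²(45°−28.9°/2) = 0.3484.
Layer 1: σ at base = K_a1 γ₁ h₁ = 15.19 kPa; P₁ = ½×15.19×3.2 = 24.30.
Layer 2: σ_v at top = γ₁h₁ = 52.16; σ_h top = K_a2×52.16 = 18.17; σ_h base = K_a2×(52.16+18.0×3.9) = 42.63.
P₂ = ½(18.17+42.63)×3.9 = 118.6. Total P_a = 24.30+118.6 = 142.8 kN/m.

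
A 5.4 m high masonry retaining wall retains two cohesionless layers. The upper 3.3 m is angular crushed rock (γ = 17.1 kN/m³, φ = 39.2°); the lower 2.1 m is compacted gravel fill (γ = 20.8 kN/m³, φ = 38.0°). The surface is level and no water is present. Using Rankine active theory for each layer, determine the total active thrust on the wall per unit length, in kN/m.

K_a1 = tan²(45°−39.2°/2) = 0.2255; K_a2 = tan²(45°−38.0°/2) = 0.2379.
Layer 1: σ at base = K_a1 γ₁ h₁ = 12.72 kPa; P₁ = ½×12.72×3.3 = 20.99.
Layer 2: σ_v at top = γ₁h₁ = 56.43; σ_h top = K_a2×56.43 = 13.42; σ_h base = K_a2×(56.43+20.8×2.1) = 23.81.
P₂ = ½(13.42+23.81)×2.1 = 39.10. Total P_a = 20.99+39.10 = 60.09 kN/m.

60.1 kN/m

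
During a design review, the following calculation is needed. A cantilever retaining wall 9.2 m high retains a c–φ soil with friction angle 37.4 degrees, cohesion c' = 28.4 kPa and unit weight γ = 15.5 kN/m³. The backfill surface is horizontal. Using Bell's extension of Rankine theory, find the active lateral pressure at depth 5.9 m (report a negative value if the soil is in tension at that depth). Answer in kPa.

-5.73 kPa

K_a = (1 − sin φ)/(1 + sin φ) = 0.2443.
σ_a = K_a γ z − 2c√K_a = 0.2443×15.5×5.9 − 2×28.4×0.4942 = -5.734 kPa.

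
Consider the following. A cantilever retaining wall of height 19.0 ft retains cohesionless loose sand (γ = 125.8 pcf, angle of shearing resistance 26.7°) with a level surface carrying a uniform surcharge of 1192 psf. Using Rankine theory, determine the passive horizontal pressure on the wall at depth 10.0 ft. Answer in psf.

6450 psf

K_p = (1 + sin φ)/(1 − sin φ) = 2.632.
σ_v = γz + q = 125.8 × 10.0 + 1192 = 2450 psf.
σ_h = K_p σ_v = 2.632 × 2450 = 6448 psf.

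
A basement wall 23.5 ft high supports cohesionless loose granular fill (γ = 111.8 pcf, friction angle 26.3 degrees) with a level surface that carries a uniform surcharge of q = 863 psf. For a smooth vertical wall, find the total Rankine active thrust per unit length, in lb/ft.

K_a = tan²(45° − φ/2) = 0.3859.
Soil triangle: ½ K_a γ H² = 0.5×0.3859×111.8×23.5² = 11910 lb/ft.
Surcharge rectangle: K_a q H = 0.3859×863×23.5 = 7827 lb/ft.
Total = 11910 + 7827 = 19740 lb/ft.

19700 lb/ft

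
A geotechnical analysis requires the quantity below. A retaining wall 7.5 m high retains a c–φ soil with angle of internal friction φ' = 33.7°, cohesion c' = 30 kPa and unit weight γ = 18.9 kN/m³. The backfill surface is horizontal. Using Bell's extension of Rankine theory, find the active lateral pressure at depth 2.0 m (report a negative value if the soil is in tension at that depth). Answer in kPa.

-21.3 kPa

K_a = (1 − sin φ)/(1 + sin φ) = 0.2863.
σ_a = K_a γ z − 2c√K_a = 0.2863×18.9×2.0 − 2×30×0.5351 = -21.28 kPa.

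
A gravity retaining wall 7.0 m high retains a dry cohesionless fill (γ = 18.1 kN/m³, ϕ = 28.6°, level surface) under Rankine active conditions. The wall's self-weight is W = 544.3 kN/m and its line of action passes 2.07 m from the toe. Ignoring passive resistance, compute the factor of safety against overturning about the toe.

K_a = tan²(45° − 28.6°/2) = 0.3525.
P_a = ½K_aγH² = 0.5×0.3525×18.1×7.0² = 156.3 kN/m, acting at H/3 = 2.333 m above the base.
Overturning moment M_o = P_a × H/3 = 156.3 × 2.333 = 364.8.
Resisting moment M_r = W × 2.07 = 544.3 × 2.07 = 1127.
FS_overturning = M_r/M_o = 1127/364.8 = 3.089.

3.09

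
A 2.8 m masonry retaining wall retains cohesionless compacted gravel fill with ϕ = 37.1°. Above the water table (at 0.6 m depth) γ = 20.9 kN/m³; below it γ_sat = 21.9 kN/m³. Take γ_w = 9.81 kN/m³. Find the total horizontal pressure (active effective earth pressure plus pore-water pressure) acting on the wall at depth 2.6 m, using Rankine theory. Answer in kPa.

K_a = (1 − sin φ)/(1 + sin φ) = 0.2475.
γ' = 21.9 − 9.81 = 12.09 kN/m³.
Effective vertical stress at 2.6 m: σ'_v = 20.9×0.6 + 12.09×2.00 = 36.72 kPa.
σ'_h = K_a σ'_v = 0.2475 × 36.72 = 9.088 kPa; u = γ_w × 2.00 = 19.62 kPa.
Total σ_h = 9.088 + 19.62 = 28.71 kPa.

28.7 kPa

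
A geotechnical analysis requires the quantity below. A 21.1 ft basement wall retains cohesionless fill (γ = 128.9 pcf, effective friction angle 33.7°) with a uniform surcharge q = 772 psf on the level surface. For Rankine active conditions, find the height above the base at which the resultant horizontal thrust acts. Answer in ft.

8.31 ft

K_a = 0.2863.
Triangular part P₁ = ½K_aγH² = 8215 at H/3 = 7.033 ft; rectangular part P₂ = K_a q H = 4664 at H/2 = 10.55 ft.
ȳ = (P₁·7.033 + P₂·10.55)/(P₁+P₂) = 8.307 ft.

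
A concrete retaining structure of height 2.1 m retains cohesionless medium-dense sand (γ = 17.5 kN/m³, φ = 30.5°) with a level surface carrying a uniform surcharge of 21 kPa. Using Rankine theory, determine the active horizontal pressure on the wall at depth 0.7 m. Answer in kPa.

K_a = (1 − sin φ)/(1 + sin φ) = 0.3267.
σ_v = γz + q = 17.5 × 0.7 + 21 = 33.25 kPa.
σ_h = K_a σ_v = 0.3267 × 33.25 = 10.86 kPa.

10.9 kPa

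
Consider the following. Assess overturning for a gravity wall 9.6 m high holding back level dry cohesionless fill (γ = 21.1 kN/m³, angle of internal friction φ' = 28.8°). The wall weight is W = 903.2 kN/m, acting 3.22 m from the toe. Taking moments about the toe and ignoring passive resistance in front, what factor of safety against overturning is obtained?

K_a = tan²(45° − 28.8°/2) = 0.3498.
P_a = ½K_aγH² = 0.5×0.3498×21.1×9.6² = 340.1 kN/m, acting at H/3 = 3.200 m above the base.
Overturning moment M_o = P_a × H/3 = 340.1 × 3.200 = 1088.
Resisting moment M_r = W × 3.22 = 903.2 × 3.22 = 2908.
FS_overturning = M_r/M_o = 2908/1088 = 2.673.

2.67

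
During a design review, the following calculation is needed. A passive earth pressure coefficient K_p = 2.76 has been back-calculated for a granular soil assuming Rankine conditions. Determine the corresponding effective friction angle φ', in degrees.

K_p = (1+sin φ)/(1−sin φ) ⇒ sin φ = (K_p − 1)/(K_p + 1) = 0.4681.
φ = arcsin(0.4681) = 27.91°.

27.9°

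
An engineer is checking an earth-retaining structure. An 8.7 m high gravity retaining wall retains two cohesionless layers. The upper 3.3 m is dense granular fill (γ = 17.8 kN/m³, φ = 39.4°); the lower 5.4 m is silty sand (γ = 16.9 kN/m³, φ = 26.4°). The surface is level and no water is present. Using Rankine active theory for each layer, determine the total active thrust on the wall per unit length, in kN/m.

K_a1 = tan²(45°−39.4°/2) = 0.2234; K_a2 = tan²(45°−26.4°/2) = 0.3844.
Layer 1: σ at base = K_a1 γ₁ h₁ = 13.13 kPa; P₁ = ½×13.13×3.3 = 21.66.
Layer 2: σ_v at top = γ₁h₁ = 58.74; σ_h top = K_a2×58.74 = 22.58; σ_h base = K_a2×(58.74+16.9×5.4) = 57.66.
P₂ = ½(22.58+57.66)×5.4 = 216.7. Total P_a = 21.66+216.7 = 238.3 kN/m.

238 kN/m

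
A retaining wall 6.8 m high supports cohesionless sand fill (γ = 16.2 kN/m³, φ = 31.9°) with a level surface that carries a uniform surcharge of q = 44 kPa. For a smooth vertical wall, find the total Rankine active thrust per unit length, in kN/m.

K_a = tan²(45° − φ/2) = 0.3085.
Soil triangle: ½ K_a γ H² = 0.5×0.3085×16.2×6.8² = 115.6 kN/m.
Surcharge rectangle: K_a q H = 0.3085×44×6.8 = 92.31 kN/m.
Total = 115.6 + 92.31 = 207.9 kN/m.

208 kN/m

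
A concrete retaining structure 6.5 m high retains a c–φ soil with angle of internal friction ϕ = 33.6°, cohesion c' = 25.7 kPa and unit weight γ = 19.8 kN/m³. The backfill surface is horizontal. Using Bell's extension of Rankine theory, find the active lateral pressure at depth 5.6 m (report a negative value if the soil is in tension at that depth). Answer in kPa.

K_a = (1 − sin φ)/(1 + sin φ) = 0.2875.
σ_a = K_a γ z − 2c√K_a = 0.2875×19.8×5.6 − 2×25.7×0.5362 = 4.318 kPa.

4.32 kPa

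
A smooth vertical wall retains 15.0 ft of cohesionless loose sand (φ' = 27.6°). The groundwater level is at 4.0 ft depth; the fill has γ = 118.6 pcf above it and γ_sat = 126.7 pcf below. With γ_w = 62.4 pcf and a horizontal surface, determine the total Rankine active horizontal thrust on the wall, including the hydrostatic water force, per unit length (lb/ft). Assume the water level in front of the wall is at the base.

7460 lb/ft

K_a = tan²(45° − φ/2) = 0.3668.
γ' = 126.7 − 62.4 = 64.30 pcf. Depth below WT = 11.0 ft.
σ'_h at WT = K_a γ d_w = 174.0 psf; at base = 174.0 + K_a γ' × 11.0 = 433.4 psf.
P₁ (0–4.0 ft) = ½×174.0×4.0 = 348.0. P₂ (4.0–15.0 ft) = ½(174.0+433.4)×11.0 = 3341.
P_w = ½ γ_w h₂² = 0.5×62.4×11.0² = 3775. Total = 348.0+3341+3775 = 7464 lb/ft.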